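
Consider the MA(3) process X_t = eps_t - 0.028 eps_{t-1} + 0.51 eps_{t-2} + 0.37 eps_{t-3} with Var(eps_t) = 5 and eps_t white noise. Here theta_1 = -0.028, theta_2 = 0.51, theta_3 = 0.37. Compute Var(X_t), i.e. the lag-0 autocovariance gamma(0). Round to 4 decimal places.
\gamma(0) = 6.9889

For an MA(q) process X_t = eps_t + sum_i theta_i eps_{t-i} with
Var(eps_t) = sigma^2, the variance is
  gamma(0) = sigma^2 * (1 + sum_i theta_i^2).
  sum_i theta_i^2 = (-0.028)^2 + (0.51)^2 + (0.37)^2 = 0.000784 + 0.2601 + 0.1369 = 0.397784.
  gamma(0) = 5 * (1 + 0.397784) = 5 * 1.397784 = 6.98892, which rounds to 6.9889.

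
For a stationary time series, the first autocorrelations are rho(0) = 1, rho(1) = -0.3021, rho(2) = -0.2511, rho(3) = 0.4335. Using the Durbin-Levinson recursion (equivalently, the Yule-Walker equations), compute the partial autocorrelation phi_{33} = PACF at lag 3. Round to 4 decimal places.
\phi_{33} = 0.2760

The PACF at lag k is phi_{kk}, the last component of the solution
to the Yule-Walker system G_k phi = r_k where
  (G_k)_{ij} = rho(|i - j|), (r_k)_i = rho(i), i,j = 1..k.
Equivalently, Durbin-Levinson gives phi_{kk} iteratively:
  phi_{11} = rho(1)
  phi_{kk} = [rho(k) - sum_{j=1..k-1} phi_{k-1,j} rho(k-j)]
            / [1 - sum_{j=1..k-1} phi_{k-1,j} rho(j)],
  phi_{k,j} = phi_{k-1,j} - phi_{kk} phi_{k-1,k-j},  j = 1..k-1.
Step k = 1:
  phi_11 = rho(1) = -0.3021.
Step k = 2:
  phi_22 = [rho(2) - phi_11 rho(1)] / [1 - phi_11 rho(1)] = [-0.2511 - (-0.3021)(-0.3021)] / [1 - (-0.3021)(-0.3021)]
         = -0.34236441 / 0.90873559 = -0.376748.
  Update: phi_21 = phi_11 - phi_22 phi_11 = -0.3021 - (-0.376748)(-0.3021) = -0.415916.
Step k = 3:
  phi_33 = [rho(3) - phi_21 rho(2) - phi_22 rho(1)] / [1 - phi_21 rho(1) - phi_22 rho(2)]
    numerator   = 0.4335 - (-0.415916)(-0.2511) - (-0.376748)(-0.3021) = 0.21524799
    denominator = 1 - (-0.415916)(-0.3021) - (-0.376748)(-0.2511) = 0.77975045
  phi_33 = 0.21524799 / 0.77975045 = 0.276.
Therefore phi_{33} = 0.2760.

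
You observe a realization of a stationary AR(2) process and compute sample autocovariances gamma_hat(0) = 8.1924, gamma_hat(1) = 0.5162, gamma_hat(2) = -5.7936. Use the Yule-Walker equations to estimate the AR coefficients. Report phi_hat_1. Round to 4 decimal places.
\hat\phi_{1} = 0.1080

The Yule-Walker equations for an AR(p) process read, in matrix form,
  Gamma_p phi = r_p,   with   (Gamma_p)_{ij} = gamma(|i - j|),
                       (r_p)_i = gamma(i),   i,j = 1..p.
Substitute the sample gammas (Toeplitz matrix and right-hand side of size 2):
  Gamma_p = [[8.1924, 0.5162], [0.5162, 8.1924]]
  r_p     = [0.5162, -5.7936]
Written out:
  8.1924 phi_1 + 0.5162 phi_2 = 0.5162
  0.5162 phi_1 + 8.1924 phi_2 = -5.7936
Solve by Cramer's rule:
  det = gamma(0)^2 - gamma(1)^2 = (8.1924)^2 - (0.5162)^2 = 67.11541776 - 0.26646244 = 66.84895532
  phi_hat_1 = [gamma(1) gamma(0) - gamma(1) gamma(2)] / det = [(0.5162)(8.1924) - (0.5162)(-5.7936)] / 66.84895532 = 7.2195732 / 66.84895532 = 0.108
  phi_hat_2 = [gamma(0) gamma(2) - gamma(1)^2] / det = [(8.1924)(-5.7936) - (0.5162)^2] / 66.84895532 = -47.72995108 / 66.84895532 = -0.714
So phi_hat = [0.1080, -0.7140].
Therefore phi_hat_1 = 0.1080.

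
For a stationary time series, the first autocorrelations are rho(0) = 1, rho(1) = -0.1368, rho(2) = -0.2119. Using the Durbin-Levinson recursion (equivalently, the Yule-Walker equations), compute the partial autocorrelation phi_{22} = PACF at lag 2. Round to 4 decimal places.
\phi_{22} = -0.2350

The PACF at lag k is phi_{kk}, the last component of the solution
to the Yule-Walker system G_k phi = r_k where
  (G_k)_{ij} = rho(|i - j|), (r_k)_i = rho(i), i,j = 1..k.
Equivalently, Durbin-Levinson gives phi_{kk} iteratively:
  phi_{11} = rho(1)
  phi_{kk} = [rho(k) - sum_{j=1..k-1} phi_{k-1,j} rho(k-j)]
            / [1 - sum_{j=1..k-1} phi_{k-1,j} rho(j)],
  phi_{k,j} = phi_{k-1,j} - phi_{kk} phi_{k-1,k-j},  j = 1..k-1.
Step k = 1:
  phi_11 = rho(1) = -0.1368.
Step k = 2:
  phi_22 = [rho(2) - phi_11 rho(1)] / [1 - phi_11 rho(1)] = [-0.2119 - (-0.1368)(-0.1368)] / [1 - (-0.1368)(-0.1368)]
         = -0.23061424 / 0.98128576 = -0.235.
Therefore phi_{22} = -0.2350.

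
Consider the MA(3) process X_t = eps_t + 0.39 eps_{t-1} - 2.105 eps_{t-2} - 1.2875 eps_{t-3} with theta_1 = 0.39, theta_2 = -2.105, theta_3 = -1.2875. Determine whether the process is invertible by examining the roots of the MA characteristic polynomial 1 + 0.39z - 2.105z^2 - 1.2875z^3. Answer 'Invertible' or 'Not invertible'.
\text{Not invertible}

The MA(q) characteristic polynomial is P(z) = 1 + 0.39z - 2.105z^2 - 1.2875z^3.
Invertibility requires all roots to lie outside the unit circle, i.e. |z| > 1 for every root.
Degree 3: look for a simple real root z0 first, then factor out (1 - z/z0) and solve the remaining quadratic.
Testing z0 = -0.8: P(-0.8) = 1 + (0.39)(-0.8) + (-2.105)(-0.8)^2 + (-1.2875)(-0.8)^3
  = 1 + (-0.312) + (-1.3472) + (0.6592) = 0.  So z_0 = -0.8 is a root, |z_0| = 0.8.
Divide out the factor (1 + 1.25 z) = (1 - z/z0) (since 1/z0 = -1.25):
  P(z) = (1 + 1.25 z)(1 + (-0.86) z + (-1.03) z^2)
  [check: z-coef -0.86 - (-1.25) = 0.39; z^2-coef -1.03 - (-1.25)(-0.86) = -2.105; z^3-coef -(-1.25)(-1.03) = -1.2875.]
Remaining roots from the quadratic factor 1 + (-0.86) z + (-1.03) z^2:
  Set 1 + (-0.86) z + (-1.03) z^2 = 0, i.e. a z^2 + b z + c = 0 with a = -1.03, b = -0.86, c = 1.
  Discriminant D = b^2 - 4ac = (-0.86)^2 - 4*(-1.03)*1 = 0.7396 - (-4.12) = 4.8596.
  D >= 0, so the roots are real: z = (-b +/- sqrt(D)) / (2a) = (0.86 +/- 2.20445) / (-2.06).
    z_1 = (0.86 + 2.20445) / (-2.06) = -1.4876,   |z_1| = 1.4876.
    z_2 = (0.86 - 2.20445) / (-2.06) = 0.6526,   |z_2| = 0.6526.
Moduli of all roots: 0.8000, 1.4876, 0.6526.
All moduli strictly greater than 1? No.
Verdict: Not invertible.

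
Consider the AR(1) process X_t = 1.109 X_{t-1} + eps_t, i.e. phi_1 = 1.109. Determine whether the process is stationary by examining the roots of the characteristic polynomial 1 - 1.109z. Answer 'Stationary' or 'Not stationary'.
\text{Not stationary}

The AR(p) characteristic polynomial is P(z) = 1 - 1.109z.
Stationarity requires all roots to lie outside the unit circle, i.e. |z| > 1 for every root.
This is linear in z: 1 + (-1.109) z = 0  =>  z = -1/(-1.109) = 0.901713,  |z| = 0.901713.
Moduli of all roots: 0.9017.
All moduli strictly greater than 1? No.
Verdict: Not stationary.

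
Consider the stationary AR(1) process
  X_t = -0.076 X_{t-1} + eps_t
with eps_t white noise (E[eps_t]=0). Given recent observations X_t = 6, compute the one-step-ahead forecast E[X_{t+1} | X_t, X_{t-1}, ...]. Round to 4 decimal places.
E[X_{t+1} \mid \mathcal F_t] = -0.4560

For an AR(p) model X_t = c + sum_i phi_i X_{t-i} + eps_t, the
one-step-ahead conditional mean is
  E[X_{t+1} | X_t, ...] = c + sum_i phi_i X_{t+1-i}.
Substitute known values:
  E[X_{t+1} | ...] = (-0.076) * (6)
                   = -0.4560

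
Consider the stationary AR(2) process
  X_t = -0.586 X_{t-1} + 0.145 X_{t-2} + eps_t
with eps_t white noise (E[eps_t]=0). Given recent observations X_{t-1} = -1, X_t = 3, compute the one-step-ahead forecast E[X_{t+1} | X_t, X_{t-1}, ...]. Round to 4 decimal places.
E[X_{t+1} \mid \mathcal F_t] = -1.9030

For an AR(p) model X_t = c + sum_i phi_i X_{t-i} + eps_t, the
one-step-ahead conditional mean is
  E[X_{t+1} | X_t, ...] = c + sum_i phi_i X_{t+1-i}.
Substitute known values:
  E[X_{t+1} | ...] = (-0.586) * (3) + (0.145) * (-1)
                   = -1.9030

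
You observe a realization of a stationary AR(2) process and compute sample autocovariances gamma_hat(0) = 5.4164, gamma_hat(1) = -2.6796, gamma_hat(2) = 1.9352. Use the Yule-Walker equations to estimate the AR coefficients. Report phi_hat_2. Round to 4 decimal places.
\hat\phi_{2} = 0.1490

The Yule-Walker equations for an AR(p) process read, in matrix form,
  Gamma_p phi = r_p,   with   (Gamma_p)_{ij} = gamma(|i - j|),
                       (r_p)_i = gamma(i),   i,j = 1..p.
Substitute the sample gammas (Toeplitz matrix and right-hand side of size 2):
  Gamma_p = [[5.4164, -2.6796], [-2.6796, 5.4164]]
  r_p     = [-2.6796, 1.9352]
Written out:
  5.4164 phi_1 - 2.6796 phi_2 = -2.6796
  -2.6796 phi_1 + 5.4164 phi_2 = 1.9352
Solve by Cramer's rule:
  det = gamma(0)^2 - gamma(1)^2 = (5.4164)^2 - (-2.6796)^2 = 29.33738896 - 7.18025616 = 22.1571328
  phi_hat_1 = [gamma(1) gamma(0) - gamma(1) gamma(2)] / det = [(-2.6796)(5.4164) - (-2.6796)(1.9352)] / 22.1571328 = -9.32822352 / 22.1571328 = -0.421
  phi_hat_2 = [gamma(0) gamma(2) - gamma(1)^2] / det = [(5.4164)(1.9352) - (-2.6796)^2] / 22.1571328 = 3.30156112 / 22.1571328 = 0.149
So phi_hat = [-0.4210, 0.1490].
Therefore phi_hat_2 = 0.1490.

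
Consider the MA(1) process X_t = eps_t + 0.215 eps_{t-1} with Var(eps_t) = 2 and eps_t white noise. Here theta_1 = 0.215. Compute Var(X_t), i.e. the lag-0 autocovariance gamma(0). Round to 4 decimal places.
\gamma(0) = 2.0925

For an MA(q) process X_t = eps_t + sum_i theta_i eps_{t-i} with
Var(eps_t) = sigma^2, the variance is
  gamma(0) = sigma^2 * (1 + sum_i theta_i^2).
  sum_i theta_i^2 = (0.215)^2 = 0.046225.
  gamma(0) = 2 * (1 + 0.046225) = 2 * 1.046225 = 2.09245, which rounds to 2.0925.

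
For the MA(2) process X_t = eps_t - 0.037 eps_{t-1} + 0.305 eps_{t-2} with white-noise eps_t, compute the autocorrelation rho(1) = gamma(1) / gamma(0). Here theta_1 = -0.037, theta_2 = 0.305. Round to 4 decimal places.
\rho(1) = -0.0441

For an MA(q) process with theta_0 = 1, the autocovariance is
  gamma(k) = sigma^2 * sum_{i=0..q-k} theta_i * theta_{i+k},
and rho(k) = gamma(k) / gamma(0). Sigma^2 cancels.
  numerator   = (1)*(-0.037) + (-0.037)*(0.305) = -0.048285.
  denominator = (1)^2 + (-0.037)^2 + (0.305)^2 = 1.094394.
  rho(1) = -0.048285 / 1.094394 = -0.0441.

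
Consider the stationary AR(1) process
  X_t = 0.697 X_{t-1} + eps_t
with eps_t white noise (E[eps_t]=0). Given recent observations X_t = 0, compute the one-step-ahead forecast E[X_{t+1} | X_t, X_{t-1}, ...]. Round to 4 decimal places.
E[X_{t+1} \mid \mathcal F_t] = 0.0000

For an AR(p) model X_t = c + sum_i phi_i X_{t-i} + eps_t, the
one-step-ahead conditional mean is
  E[X_{t+1} | X_t, ...] = c + sum_i phi_i X_{t+1-i}.
Substitute known values:
  E[X_{t+1} | ...] = (0.697) * (0)
                   = 0.0000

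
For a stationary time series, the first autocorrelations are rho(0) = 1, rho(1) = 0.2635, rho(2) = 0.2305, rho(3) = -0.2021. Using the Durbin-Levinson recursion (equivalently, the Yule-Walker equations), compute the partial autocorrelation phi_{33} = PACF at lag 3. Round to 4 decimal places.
\phi_{33} = -0.3300

The PACF at lag k is phi_{kk}, the last component of the solution
to the Yule-Walker system G_k phi = r_k where
  (G_k)_{ij} = rho(|i - j|), (r_k)_i = rho(i), i,j = 1..k.
Equivalently, Durbin-Levinson gives phi_{kk} iteratively:
  phi_{11} = rho(1)
  phi_{kk} = [rho(k) - sum_{j=1..k-1} phi_{k-1,j} rho(k-j)]
            / [1 - sum_{j=1..k-1} phi_{k-1,j} rho(j)],
  phi_{k,j} = phi_{k-1,j} - phi_{kk} phi_{k-1,k-j},  j = 1..k-1.
Step k = 1:
  phi_11 = rho(1) = 0.2635.
Step k = 2:
  phi_22 = [rho(2) - phi_11 rho(1)] / [1 - phi_11 rho(1)] = [0.2305 - (0.2635)(0.2635)] / [1 - (0.2635)(0.2635)]
         = 0.16106775 / 0.93056775 = 0.173085.
  Update: phi_21 = phi_11 - phi_22 phi_11 = 0.2635 - (0.173085)(0.2635) = 0.217892.
Step k = 3:
  phi_33 = [rho(3) - phi_21 rho(2) - phi_22 rho(1)] / [1 - phi_21 rho(1) - phi_22 rho(2)]
    numerator   = -0.2021 - (0.217892)(0.2305) - (0.173085)(0.2635) = -0.29793212
    denominator = 1 - (0.217892)(0.2635) - (0.173085)(0.2305) = 0.90268926
  phi_33 = -0.29793212 / 0.90268926 = -0.33.
Therefore phi_{33} = -0.3300.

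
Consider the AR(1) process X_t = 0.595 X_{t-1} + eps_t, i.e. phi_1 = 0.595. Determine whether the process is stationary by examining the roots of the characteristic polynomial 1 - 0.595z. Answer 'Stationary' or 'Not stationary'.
\text{Stationary}

The AR(p) characteristic polynomial is P(z) = 1 - 0.595z.
Stationarity requires all roots to lie outside the unit circle, i.e. |z| > 1 for every root.
This is linear in z: 1 + (-0.595) z = 0  =>  z = -1/(-0.595) = 1.680672,  |z| = 1.680672.
Moduli of all roots: 1.6807.
All moduli strictly greater than 1? Yes.
Verdict: Stationary.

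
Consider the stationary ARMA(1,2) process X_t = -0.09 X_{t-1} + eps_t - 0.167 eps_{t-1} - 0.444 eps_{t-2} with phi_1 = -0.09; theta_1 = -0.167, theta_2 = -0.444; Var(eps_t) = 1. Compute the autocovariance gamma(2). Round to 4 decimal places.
\gamma(2) = -0.4292

Multiply the model equation by X_{t-k} and take expectations. With theta_0 = psi_0 = 1 and psi_j the MA(infinity) weights, this gives
  gamma(k) - sum_i phi_i gamma(k-i) = c_k,
  c_k = sigma^2 * sum_{j=k..q} theta_j psi_{j-k}   (c_k = 0 for k > q),
using gamma(-m) = gamma(m).
psi-weights needed (psi_j = theta_j + sum_i phi_i psi_{j-i}):
  psi_1 = theta_1 + phi_1 = -0.167 + (-0.09) = -0.257
  psi_2 = theta_2 + phi_1 psi_1 = -0.444 + (-0.09)(-0.257) = -0.42087
Right-hand sides:
  c_0 = sigma^2 (1 + theta_1 psi_1 + theta_2 psi_2) = 1 * (1 + (-0.167)(-0.257) + (-0.444)(-0.42087)) = 1 * 1.229785 = 1.229785
  c_1 = sigma^2 (theta_1 + theta_2 psi_1) = 1 * (-0.167 + (-0.444)(-0.257)) = -0.052892
  c_2 = sigma^2 theta_2 = 1 * (-0.444) = -0.444
Equations for k = 0 and k = 1 (AR order 1):
  gamma(0) = phi_1 gamma(1) + c_0
  gamma(1) = phi_1 gamma(0) + c_1
Substituting the second into the first: gamma(0) (1 - phi_1^2) = c_0 + phi_1 c_1, so
  gamma(0) = (c_0 + phi_1 c_1) / (1 - phi_1^2) = (1.229785 + (-0.09)(-0.052892)) / (1 - (-0.09)^2) = 1.234546 / 0.9919 = 1.244627.
  gamma(1) = phi_1 gamma(0) + c_1 = (-0.09)(1.244627) + (-0.052892) = -0.164908.
For k = 2: gamma(2) = phi_1 gamma(1) + c_2
  = (-0.09)(-0.164908) + (-0.444) = -0.429158.
Therefore gamma(2) = -0.4292 (to 4 decimal places).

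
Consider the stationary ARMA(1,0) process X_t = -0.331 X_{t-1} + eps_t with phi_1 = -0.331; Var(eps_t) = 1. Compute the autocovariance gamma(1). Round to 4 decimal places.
\gamma(1) = -0.3717

Multiply the model equation by X_{t-k} and take expectations. With theta_0 = psi_0 = 1 and psi_j the MA(infinity) weights, this gives
  gamma(k) - sum_i phi_i gamma(k-i) = c_k,
  c_k = sigma^2 * sum_{j=k..q} theta_j psi_{j-k}   (c_k = 0 for k > q),
using gamma(-m) = gamma(m).
Pure AR (q = 0): c_0 = sigma^2 = 1, c_k = 0 for k >= 1.
Equations for k = 0 and k = 1 (AR order 1):
  gamma(0) = phi_1 gamma(1) + c_0
  gamma(1) = phi_1 gamma(0) + c_1
Substituting the second into the first: gamma(0) (1 - phi_1^2) = c_0 + phi_1 c_1, so
  gamma(0) = c_0 / (1 - phi_1^2) = 1 / (1 - (-0.331)^2) = 1 / 0.890439 = 1.123042.
  gamma(1) = phi_1 gamma(0) = (-0.331)(1.123042) = -0.371727.
Therefore gamma(1) = -0.3717 (to 4 decimal places).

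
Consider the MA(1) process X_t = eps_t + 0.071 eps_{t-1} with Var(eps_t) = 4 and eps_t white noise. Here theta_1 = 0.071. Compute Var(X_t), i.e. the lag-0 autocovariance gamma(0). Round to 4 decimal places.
\gamma(0) = 4.0202

For an MA(q) process X_t = eps_t + sum_i theta_i eps_{t-i} with
Var(eps_t) = sigma^2, the variance is
  gamma(0) = sigma^2 * (1 + sum_i theta_i^2).
  sum_i theta_i^2 = (0.071)^2 = 0.005041.
  gamma(0) = 4 * (1 + 0.005041) = 4 * 1.005041 = 4.020164, which rounds to 4.0202.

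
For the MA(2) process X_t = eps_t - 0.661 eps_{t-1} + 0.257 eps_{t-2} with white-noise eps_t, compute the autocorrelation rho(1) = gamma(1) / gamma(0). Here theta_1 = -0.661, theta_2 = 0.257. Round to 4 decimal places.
\rho(1) = -0.5528

For an MA(q) process with theta_0 = 1, the autocovariance is
  gamma(k) = sigma^2 * sum_{i=0..q-k} theta_i * theta_{i+k},
and rho(k) = gamma(k) / gamma(0). Sigma^2 cancels.
  numerator   = (1)*(-0.661) + (-0.661)*(0.257) = -0.830877.
  denominator = (1)^2 + (-0.661)^2 + (0.257)^2 = 1.50297.
  rho(1) = -0.830877 / 1.50297 = -0.5528.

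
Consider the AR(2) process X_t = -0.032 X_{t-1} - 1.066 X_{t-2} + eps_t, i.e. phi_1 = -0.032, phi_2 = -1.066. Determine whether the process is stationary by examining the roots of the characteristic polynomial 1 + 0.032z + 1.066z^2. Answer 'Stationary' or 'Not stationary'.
\text{Not stationary}

The AR(p) characteristic polynomial is P(z) = 1 + 0.032z + 1.066z^2.
Stationarity requires all roots to lie outside the unit circle, i.e. |z| > 1 for every root.
Set 1 + (0.032) z + (1.066) z^2 = 0, i.e. a z^2 + b z + c = 0 with a = 1.066, b = 0.032, c = 1.
Discriminant D = b^2 - 4ac = (0.032)^2 - 4*(1.066)*1 = 0.001024 - (4.264) = -4.262976.
D < 0, so the roots are the complex-conjugate pair z = (-b +/- i sqrt(-D)) / (2a) = -0.015 +/- 0.9684i.
For a conjugate pair |z|^2 = z * conj(z) = (product of roots) = c/a = 1/(1.066) = 0.938086, so |z| = sqrt(0.938086) = 0.9685 for both roots.
Moduli of all roots: 0.9685, 0.9685.
All moduli strictly greater than 1? No.
Verdict: Not stationary.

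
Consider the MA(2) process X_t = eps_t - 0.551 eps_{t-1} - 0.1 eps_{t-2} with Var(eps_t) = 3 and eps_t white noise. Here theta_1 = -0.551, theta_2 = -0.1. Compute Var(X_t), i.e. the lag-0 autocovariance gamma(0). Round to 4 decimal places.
\gamma(0) = 3.9408

For an MA(q) process X_t = eps_t + sum_i theta_i eps_{t-i} with
Var(eps_t) = sigma^2, the variance is
  gamma(0) = sigma^2 * (1 + sum_i theta_i^2).
  sum_i theta_i^2 = (-0.551)^2 + (-0.1)^2 = 0.303601 + 0.01 = 0.313601.
  gamma(0) = 3 * (1 + 0.313601) = 3 * 1.313601 = 3.940803, which rounds to 3.9408.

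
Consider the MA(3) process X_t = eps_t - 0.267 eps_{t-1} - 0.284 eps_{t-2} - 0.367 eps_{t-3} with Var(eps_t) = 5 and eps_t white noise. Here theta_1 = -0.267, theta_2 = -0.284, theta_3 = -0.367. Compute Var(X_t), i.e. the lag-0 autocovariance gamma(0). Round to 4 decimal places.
\gamma(0) = 6.4332

For an MA(q) process X_t = eps_t + sum_i theta_i eps_{t-i} with
Var(eps_t) = sigma^2, the variance is
  gamma(0) = sigma^2 * (1 + sum_i theta_i^2).
  sum_i theta_i^2 = (-0.267)^2 + (-0.284)^2 + (-0.367)^2 = 0.071289 + 0.080656 + 0.134689 = 0.286634.
  gamma(0) = 5 * (1 + 0.286634) = 5 * 1.286634 = 6.43317, which rounds to 6.4332.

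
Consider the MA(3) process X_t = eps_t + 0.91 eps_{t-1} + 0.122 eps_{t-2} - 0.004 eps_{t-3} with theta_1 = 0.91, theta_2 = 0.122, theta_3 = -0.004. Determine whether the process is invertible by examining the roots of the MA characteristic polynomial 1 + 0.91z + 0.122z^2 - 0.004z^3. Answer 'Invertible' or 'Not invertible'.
\text{Invertible}

The MA(q) characteristic polynomial is P(z) = 1 + 0.91z + 0.122z^2 - 0.004z^3.
Invertibility requires all roots to lie outside the unit circle, i.e. |z| > 1 for every root.
Degree 3: look for a simple real root z0 first, then factor out (1 - z/z0) and solve the remaining quadratic.
Testing z0 = -5: P(-5) = 1 + (0.91)(-5) + (0.122)(-5)^2 + (-0.004)(-5)^3
  = 1 + (-4.55) + (3.05) + (0.5) = 0.  So z_0 = -5 is a root, |z_0| = 5.
Divide out the factor (1 + 0.2 z) = (1 - z/z0) (since 1/z0 = -0.2):
  P(z) = (1 + 0.2 z)(1 + (0.71) z + (-0.02) z^2)
  [check: z-coef 0.71 - (-0.2) = 0.91; z^2-coef -0.02 - (-0.2)(0.71) = 0.122; z^3-coef -(-0.2)(-0.02) = -0.004.]
Remaining roots from the quadratic factor 1 + (0.71) z + (-0.02) z^2:
  Set 1 + (0.71) z + (-0.02) z^2 = 0, i.e. a z^2 + b z + c = 0 with a = -0.02, b = 0.71, c = 1.
  Discriminant D = b^2 - 4ac = (0.71)^2 - 4*(-0.02)*1 = 0.5041 - (-0.08) = 0.5841.
  D >= 0, so the roots are real: z = (-b +/- sqrt(D)) / (2a) = (-0.71 +/- 0.764264) / (-0.04).
    z_1 = (-0.71 + 0.764264) / (-0.04) = -1.3566,   |z_1| = 1.3566.
    z_2 = (-0.71 - 0.764264) / (-0.04) = 36.8566,   |z_2| = 36.8566.
Moduli of all roots: 5.0000, 1.3566, 36.8566.
All moduli strictly greater than 1? Yes.
Verdict: Invertible.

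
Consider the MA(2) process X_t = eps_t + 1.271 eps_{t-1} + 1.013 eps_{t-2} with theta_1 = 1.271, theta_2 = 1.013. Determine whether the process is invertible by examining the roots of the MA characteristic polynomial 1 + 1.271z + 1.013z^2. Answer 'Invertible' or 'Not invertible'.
\text{Not invertible}

The MA(q) characteristic polynomial is P(z) = 1 + 1.271z + 1.013z^2.
Invertibility requires all roots to lie outside the unit circle, i.e. |z| > 1 for every root.
Set 1 + (1.271) z + (1.013) z^2 = 0, i.e. a z^2 + b z + c = 0 with a = 1.013, b = 1.271, c = 1.
Discriminant D = b^2 - 4ac = (1.271)^2 - 4*(1.013)*1 = 1.615441 - (4.052) = -2.436559.
D < 0, so the roots are the complex-conjugate pair z = (-b +/- i sqrt(-D)) / (2a) = -0.6273 +/- 0.7705i.
For a conjugate pair |z|^2 = z * conj(z) = (product of roots) = c/a = 1/(1.013) = 0.987167, so |z| = sqrt(0.987167) = 0.9936 for both roots.
Moduli of all roots: 0.9936, 0.9936.
All moduli strictly greater than 1? No.
Verdict: Not invertible.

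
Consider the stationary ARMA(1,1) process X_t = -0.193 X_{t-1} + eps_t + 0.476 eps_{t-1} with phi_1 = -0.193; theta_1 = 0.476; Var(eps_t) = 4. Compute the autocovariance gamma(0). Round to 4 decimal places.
\gamma(0) = 4.3328

Multiply the model equation by X_{t-k} and take expectations. With theta_0 = psi_0 = 1 and psi_j the MA(infinity) weights, this gives
  gamma(k) - sum_i phi_i gamma(k-i) = c_k,
  c_k = sigma^2 * sum_{j=k..q} theta_j psi_{j-k}   (c_k = 0 for k > q),
using gamma(-m) = gamma(m).
psi-weights needed (psi_j = theta_j + sum_i phi_i psi_{j-i}):
  psi_1 = theta_1 + phi_1 = 0.476 + (-0.193) = 0.283
Right-hand sides:
  c_0 = sigma^2 (1 + theta_1 psi_1) = 4 * (1 + (0.476)(0.283)) = 4 * 1.134708 = 4.538832
  c_1 = sigma^2 theta_1 = 4 * (0.476) = 1.904
  c_2 = 0
Equations for k = 0 and k = 1 (AR order 1):
  gamma(0) = phi_1 gamma(1) + c_0
  gamma(1) = phi_1 gamma(0) + c_1
Substituting the second into the first: gamma(0) (1 - phi_1^2) = c_0 + phi_1 c_1, so
  gamma(0) = (c_0 + phi_1 c_1) / (1 - phi_1^2) = (4.538832 + (-0.193)(1.904)) / (1 - (-0.193)^2) = 4.17136 / 0.962751 = 4.332751.
Therefore gamma(0) = 4.3328 (to 4 decimal places).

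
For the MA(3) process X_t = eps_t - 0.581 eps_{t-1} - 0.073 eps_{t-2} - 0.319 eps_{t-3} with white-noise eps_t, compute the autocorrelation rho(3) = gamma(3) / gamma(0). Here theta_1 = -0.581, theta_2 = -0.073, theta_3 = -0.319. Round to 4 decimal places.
\rho(3) = -0.2208

For an MA(q) process with theta_0 = 1, the autocovariance is
  gamma(k) = sigma^2 * sum_{i=0..q-k} theta_i * theta_{i+k},
and rho(k) = gamma(k) / gamma(0). Sigma^2 cancels.
  numerator   = (1)*(-0.319) = -0.319.
  denominator = (1)^2 + (-0.581)^2 + (-0.073)^2 + (-0.319)^2 = 1.444651.
  rho(3) = -0.319 / 1.444651 = -0.2208.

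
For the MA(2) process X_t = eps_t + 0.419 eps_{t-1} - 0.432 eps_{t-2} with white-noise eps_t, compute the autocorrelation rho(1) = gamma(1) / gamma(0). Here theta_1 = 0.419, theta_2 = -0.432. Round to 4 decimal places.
\rho(1) = 0.1747

For an MA(q) process with theta_0 = 1, the autocovariance is
  gamma(k) = sigma^2 * sum_{i=0..q-k} theta_i * theta_{i+k},
and rho(k) = gamma(k) / gamma(0). Sigma^2 cancels.
  numerator   = (1)*(0.419) + (0.419)*(-0.432) = 0.237992.
  denominator = (1)^2 + (0.419)^2 + (-0.432)^2 = 1.362185.
  rho(1) = 0.237992 / 1.362185 = 0.1747.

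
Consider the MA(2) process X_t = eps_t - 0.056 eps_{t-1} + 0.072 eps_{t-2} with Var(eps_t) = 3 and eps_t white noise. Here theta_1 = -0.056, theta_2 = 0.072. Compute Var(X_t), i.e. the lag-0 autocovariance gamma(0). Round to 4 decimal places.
\gamma(0) = 3.0250

For an MA(q) process X_t = eps_t + sum_i theta_i eps_{t-i} with
Var(eps_t) = sigma^2, the variance is
  gamma(0) = sigma^2 * (1 + sum_i theta_i^2).
  sum_i theta_i^2 = (-0.056)^2 + (0.072)^2 = 0.003136 + 0.005184 = 0.00832.
  gamma(0) = 3 * (1 + 0.00832) = 3 * 1.00832 = 3.02496, which rounds to 3.0250.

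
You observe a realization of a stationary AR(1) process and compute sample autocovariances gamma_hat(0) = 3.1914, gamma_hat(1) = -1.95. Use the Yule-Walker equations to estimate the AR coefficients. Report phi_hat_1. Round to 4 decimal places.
\hat\phi_{1} = -0.6110

The Yule-Walker equations for an AR(p) process read, in matrix form,
  Gamma_p phi = r_p,   with   (Gamma_p)_{ij} = gamma(|i - j|),
                       (r_p)_i = gamma(i),   i,j = 1..p.
Substitute the sample gammas (Toeplitz matrix and right-hand side of size 1):
  Gamma_p = [[3.1914]]
  r_p     = [-1.95]
With p = 1 this is the single equation gamma(0) phi_1 = gamma(1):
  phi_hat_1 = gamma(1) / gamma(0) = -1.95 / 3.1914 = -0.6110.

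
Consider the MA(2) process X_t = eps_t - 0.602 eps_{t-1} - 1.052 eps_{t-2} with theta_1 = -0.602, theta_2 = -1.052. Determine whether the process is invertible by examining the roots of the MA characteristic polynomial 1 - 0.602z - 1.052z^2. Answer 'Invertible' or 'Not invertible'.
\text{Not invertible}

The MA(q) characteristic polynomial is P(z) = 1 - 0.602z - 1.052z^2.
Invertibility requires all roots to lie outside the unit circle, i.e. |z| > 1 for every root.
Set 1 + (-0.602) z + (-1.052) z^2 = 0, i.e. a z^2 + b z + c = 0 with a = -1.052, b = -0.602, c = 1.
Discriminant D = b^2 - 4ac = (-0.602)^2 - 4*(-1.052)*1 = 0.362404 - (-4.208) = 4.570404.
D >= 0, so the roots are real: z = (-b +/- sqrt(D)) / (2a) = (0.602 +/- 2.13785) / (-2.104).
  z_1 = (0.602 + 2.13785) / (-2.104) = -1.3022,   |z_1| = 1.3022.
  z_2 = (0.602 - 2.13785) / (-2.104) = 0.73,   |z_2| = 0.73.
Moduli of all roots: 1.3022, 0.7300.
All moduli strictly greater than 1? No.
Verdict: Not invertible.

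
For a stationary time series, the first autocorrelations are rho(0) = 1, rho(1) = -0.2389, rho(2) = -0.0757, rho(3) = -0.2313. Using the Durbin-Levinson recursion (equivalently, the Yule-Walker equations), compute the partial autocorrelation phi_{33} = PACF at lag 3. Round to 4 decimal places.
\phi_{33} = -0.3090

The PACF at lag k is phi_{kk}, the last component of the solution
to the Yule-Walker system G_k phi = r_k where
  (G_k)_{ij} = rho(|i - j|), (r_k)_i = rho(i), i,j = 1..k.
Equivalently, Durbin-Levinson gives phi_{kk} iteratively:
  phi_{11} = rho(1)
  phi_{kk} = [rho(k) - sum_{j=1..k-1} phi_{k-1,j} rho(k-j)]
            / [1 - sum_{j=1..k-1} phi_{k-1,j} rho(j)],
  phi_{k,j} = phi_{k-1,j} - phi_{kk} phi_{k-1,k-j},  j = 1..k-1.
Step k = 1:
  phi_11 = rho(1) = -0.2389.
Step k = 2:
  phi_22 = [rho(2) - phi_11 rho(1)] / [1 - phi_11 rho(1)] = [-0.0757 - (-0.2389)(-0.2389)] / [1 - (-0.2389)(-0.2389)]
         = -0.13277321 / 0.94292679 = -0.14081.
  Update: phi_21 = phi_11 - phi_22 phi_11 = -0.2389 - (-0.14081)(-0.2389) = -0.272539.
Step k = 3:
  phi_33 = [rho(3) - phi_21 rho(2) - phi_22 rho(1)] / [1 - phi_21 rho(1) - phi_22 rho(2)]
    numerator   = -0.2313 - (-0.272539)(-0.0757) - (-0.14081)(-0.2389) = -0.28557066
    denominator = 1 - (-0.272539)(-0.2389) - (-0.14081)(-0.0757) = 0.92423104
  phi_33 = -0.28557066 / 0.92423104 = -0.309.
Therefore phi_{33} = -0.3090.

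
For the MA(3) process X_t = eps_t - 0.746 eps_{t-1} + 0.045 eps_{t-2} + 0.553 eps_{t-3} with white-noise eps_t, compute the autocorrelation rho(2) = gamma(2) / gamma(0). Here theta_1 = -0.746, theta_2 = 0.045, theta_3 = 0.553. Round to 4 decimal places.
\rho(2) = -0.1971

For an MA(q) process with theta_0 = 1, the autocovariance is
  gamma(k) = sigma^2 * sum_{i=0..q-k} theta_i * theta_{i+k},
and rho(k) = gamma(k) / gamma(0). Sigma^2 cancels.
  numerator   = (1)*(0.045) + (-0.746)*(0.553) = -0.367538.
  denominator = (1)^2 + (-0.746)^2 + (0.045)^2 + (0.553)^2 = 1.86435.
  rho(2) = -0.367538 / 1.86435 = -0.1971.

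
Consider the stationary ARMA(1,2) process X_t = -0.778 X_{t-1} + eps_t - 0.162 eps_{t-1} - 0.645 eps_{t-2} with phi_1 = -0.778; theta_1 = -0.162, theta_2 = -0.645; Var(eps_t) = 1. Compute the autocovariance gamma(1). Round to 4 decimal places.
\gamma(1) = -1.0358

Multiply the model equation by X_{t-k} and take expectations. With theta_0 = psi_0 = 1 and psi_j the MA(infinity) weights, this gives
  gamma(k) - sum_i phi_i gamma(k-i) = c_k,
  c_k = sigma^2 * sum_{j=k..q} theta_j psi_{j-k}   (c_k = 0 for k > q),
using gamma(-m) = gamma(m).
psi-weights needed (psi_j = theta_j + sum_i phi_i psi_{j-i}):
  psi_1 = theta_1 + phi_1 = -0.162 + (-0.778) = -0.94
  psi_2 = theta_2 + phi_1 psi_1 = -0.645 + (-0.778)(-0.94) = 0.08632
Right-hand sides:
  c_0 = sigma^2 (1 + theta_1 psi_1 + theta_2 psi_2) = 1 * (1 + (-0.162)(-0.94) + (-0.645)(0.08632)) = 1 * 1.096604 = 1.096604
  c_1 = sigma^2 (theta_1 + theta_2 psi_1) = 1 * (-0.162 + (-0.645)(-0.94)) = 0.4443
  c_2 = sigma^2 theta_2 = 1 * (-0.645) = -0.645
Equations for k = 0 and k = 1 (AR order 1):
  gamma(0) = phi_1 gamma(1) + c_0
  gamma(1) = phi_1 gamma(0) + c_1
Substituting the second into the first: gamma(0) (1 - phi_1^2) = c_0 + phi_1 c_1, so
  gamma(0) = (c_0 + phi_1 c_1) / (1 - phi_1^2) = (1.096604 + (-0.778)(0.4443)) / (1 - (-0.778)^2) = 0.750938 / 0.394716 = 1.902477.
  gamma(1) = phi_1 gamma(0) + c_1 = (-0.778)(1.902477) + (0.4443) = -1.035827.
Therefore gamma(1) = -1.0358 (to 4 decimal places).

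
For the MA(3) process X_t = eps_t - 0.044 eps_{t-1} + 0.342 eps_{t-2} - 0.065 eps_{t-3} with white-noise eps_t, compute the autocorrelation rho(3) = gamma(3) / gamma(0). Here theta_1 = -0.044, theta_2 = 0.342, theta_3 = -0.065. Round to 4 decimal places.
\rho(3) = -0.0579

For an MA(q) process with theta_0 = 1, the autocovariance is
  gamma(k) = sigma^2 * sum_{i=0..q-k} theta_i * theta_{i+k},
and rho(k) = gamma(k) / gamma(0). Sigma^2 cancels.
  numerator   = (1)*(-0.065) = -0.065.
  denominator = (1)^2 + (-0.044)^2 + (0.342)^2 + (-0.065)^2 = 1.123125.
  rho(3) = -0.065 / 1.123125 = -0.0579.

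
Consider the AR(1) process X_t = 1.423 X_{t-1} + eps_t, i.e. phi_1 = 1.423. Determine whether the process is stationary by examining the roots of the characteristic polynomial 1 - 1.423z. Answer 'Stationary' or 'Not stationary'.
\text{Not stationary}

The AR(p) characteristic polynomial is P(z) = 1 - 1.423z.
Stationarity requires all roots to lie outside the unit circle, i.e. |z| > 1 for every root.
This is linear in z: 1 + (-1.423) z = 0  =>  z = -1/(-1.423) = 0.702741,  |z| = 0.702741.
Moduli of all roots: 0.7027.
All moduli strictly greater than 1? No.
Verdict: Not stationary.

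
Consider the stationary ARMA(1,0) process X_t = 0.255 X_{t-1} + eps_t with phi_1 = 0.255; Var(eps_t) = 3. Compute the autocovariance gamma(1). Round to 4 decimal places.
\gamma(1) = 0.8182

Multiply the model equation by X_{t-k} and take expectations. With theta_0 = psi_0 = 1 and psi_j the MA(infinity) weights, this gives
  gamma(k) - sum_i phi_i gamma(k-i) = c_k,
  c_k = sigma^2 * sum_{j=k..q} theta_j psi_{j-k}   (c_k = 0 for k > q),
using gamma(-m) = gamma(m).
Pure AR (q = 0): c_0 = sigma^2 = 3, c_k = 0 for k >= 1.
Equations for k = 0 and k = 1 (AR order 1):
  gamma(0) = phi_1 gamma(1) + c_0
  gamma(1) = phi_1 gamma(0) + c_1
Substituting the second into the first: gamma(0) (1 - phi_1^2) = c_0 + phi_1 c_1, so
  gamma(0) = c_0 / (1 - phi_1^2) = 3 / (1 - (0.255)^2) = 3 / 0.934975 = 3.208642.
  gamma(1) = phi_1 gamma(0) = (0.255)(3.208642) = 0.818204.
Therefore gamma(1) = 0.8182 (to 4 decimal places).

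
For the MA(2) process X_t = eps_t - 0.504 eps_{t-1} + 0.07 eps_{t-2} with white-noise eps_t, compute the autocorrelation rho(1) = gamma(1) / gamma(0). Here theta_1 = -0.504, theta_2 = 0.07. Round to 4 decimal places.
\rho(1) = -0.4284

For an MA(q) process with theta_0 = 1, the autocovariance is
  gamma(k) = sigma^2 * sum_{i=0..q-k} theta_i * theta_{i+k},
and rho(k) = gamma(k) / gamma(0). Sigma^2 cancels.
  numerator   = (1)*(-0.504) + (-0.504)*(0.07) = -0.53928.
  denominator = (1)^2 + (-0.504)^2 + (0.07)^2 = 1.258916.
  rho(1) = -0.53928 / 1.258916 = -0.4284.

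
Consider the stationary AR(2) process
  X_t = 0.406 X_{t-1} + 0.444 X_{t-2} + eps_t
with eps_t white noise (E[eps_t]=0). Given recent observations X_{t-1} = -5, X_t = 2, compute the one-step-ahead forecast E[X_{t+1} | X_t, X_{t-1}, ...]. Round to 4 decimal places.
E[X_{t+1} \mid \mathcal F_t] = -1.4080

For an AR(p) model X_t = c + sum_i phi_i X_{t-i} + eps_t, the
one-step-ahead conditional mean is
  E[X_{t+1} | X_t, ...] = c + sum_i phi_i X_{t+1-i}.
Substitute known values:
  E[X_{t+1} | ...] = (0.406) * (2) + (0.444) * (-5)
                   = -1.4080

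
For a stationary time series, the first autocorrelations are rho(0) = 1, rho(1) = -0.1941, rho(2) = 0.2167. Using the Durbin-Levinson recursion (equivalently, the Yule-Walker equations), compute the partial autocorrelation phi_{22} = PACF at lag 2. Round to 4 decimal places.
\phi_{22} = 0.1860

The PACF at lag k is phi_{kk}, the last component of the solution
to the Yule-Walker system G_k phi = r_k where
  (G_k)_{ij} = rho(|i - j|), (r_k)_i = rho(i), i,j = 1..k.
Equivalently, Durbin-Levinson gives phi_{kk} iteratively:
  phi_{11} = rho(1)
  phi_{kk} = [rho(k) - sum_{j=1..k-1} phi_{k-1,j} rho(k-j)]
            / [1 - sum_{j=1..k-1} phi_{k-1,j} rho(j)],
  phi_{k,j} = phi_{k-1,j} - phi_{kk} phi_{k-1,k-j},  j = 1..k-1.
Step k = 1:
  phi_11 = rho(1) = -0.1941.
Step k = 2:
  phi_22 = [rho(2) - phi_11 rho(1)] / [1 - phi_11 rho(1)] = [0.2167 - (-0.1941)(-0.1941)] / [1 - (-0.1941)(-0.1941)]
         = 0.17902519 / 0.96232519 = 0.186.
Therefore phi_{22} = 0.1860.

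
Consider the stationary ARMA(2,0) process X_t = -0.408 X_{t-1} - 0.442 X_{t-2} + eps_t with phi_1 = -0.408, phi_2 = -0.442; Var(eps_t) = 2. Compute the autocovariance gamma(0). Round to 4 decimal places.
\gamma(0) = 2.7019

Multiply the model equation by X_{t-k} and take expectations. With theta_0 = psi_0 = 1 and psi_j the MA(infinity) weights, this gives
  gamma(k) - sum_i phi_i gamma(k-i) = c_k,
  c_k = sigma^2 * sum_{j=k..q} theta_j psi_{j-k}   (c_k = 0 for k > q),
using gamma(-m) = gamma(m).
Pure AR (q = 0): c_0 = sigma^2 = 2, c_k = 0 for k >= 1.
Equations for k = 0, 1, 2 (AR order 2, c_2 = 0):
  (E0) gamma(0) = phi_1 gamma(1) + phi_2 gamma(2) + c_0
  (E1) gamma(1) = phi_1 gamma(0) + phi_2 gamma(1) + c_1
  (E2) gamma(2) = phi_1 gamma(1) + phi_2 gamma(0)
From (E1): gamma(1) = A gamma(0) + B with
  A = phi_1 / (1 - phi_2) = -0.408 / 1.442 = -0.28294,   B = c_1 / (1 - phi_2) = 0 / 1.442 = 0.
Insert (E2) into (E0): gamma(0) (1 - phi_2^2) = phi_1 (1 + phi_2) gamma(1) + c_0.
  phi_1 (1 + phi_2) = (-0.408)(0.558) = -0.227664,   1 - phi_2^2 = 0.804636.
Replace gamma(1) by A gamma(0) + B and collect gamma(0):
  gamma(0) [0.804636 - (-0.227664)(-0.28294)] = c_0 = 2
  gamma(0) * 0.740221 = 2
  gamma(0) = 2 / 0.740221 = 2.701897.
Therefore gamma(0) = 2.7019 (to 4 decimal places).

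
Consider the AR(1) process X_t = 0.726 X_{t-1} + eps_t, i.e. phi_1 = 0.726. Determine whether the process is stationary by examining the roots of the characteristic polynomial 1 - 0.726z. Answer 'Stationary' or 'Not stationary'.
\text{Stationary}

The AR(p) characteristic polynomial is P(z) = 1 - 0.726z.
Stationarity requires all roots to lie outside the unit circle, i.e. |z| > 1 for every root.
This is linear in z: 1 + (-0.726) z = 0  =>  z = -1/(-0.726) = 1.37741,  |z| = 1.37741.
Moduli of all roots: 1.3774.
All moduli strictly greater than 1? Yes.
Verdict: Stationary.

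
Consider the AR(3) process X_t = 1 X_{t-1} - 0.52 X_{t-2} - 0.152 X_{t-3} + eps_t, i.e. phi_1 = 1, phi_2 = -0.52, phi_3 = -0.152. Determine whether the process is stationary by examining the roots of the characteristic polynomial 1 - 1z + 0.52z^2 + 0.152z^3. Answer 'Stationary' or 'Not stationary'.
\text{Stationary}

The AR(p) characteristic polynomial is P(z) = 1 - 1z + 0.52z^2 + 0.152z^3.
Stationarity requires all roots to lie outside the unit circle, i.e. |z| > 1 for every root.
Degree 3: look for a simple real root z0 first, then factor out (1 - z/z0) and solve the remaining quadratic.
Testing z0 = -5: P(-5) = 1 + (-1)(-5) + (0.52)(-5)^2 + (0.152)(-5)^3
  = 1 + (5) + (13) + (-19) = 0.  So z_0 = -5 is a root, |z_0| = 5.
Divide out the factor (1 + 0.2 z) = (1 - z/z0) (since 1/z0 = -0.2):
  P(z) = (1 + 0.2 z)(1 + (-1.2) z + (0.76) z^2)
  [check: z-coef -1.2 - (-0.2) = -1; z^2-coef 0.76 - (-0.2)(-1.2) = 0.52; z^3-coef -(-0.2)(0.76) = 0.152.]
Remaining roots from the quadratic factor 1 + (-1.2) z + (0.76) z^2:
  Set 1 + (-1.2) z + (0.76) z^2 = 0, i.e. a z^2 + b z + c = 0 with a = 0.76, b = -1.2, c = 1.
  Discriminant D = b^2 - 4ac = (-1.2)^2 - 4*(0.76)*1 = 1.44 - (3.04) = -1.6.
  D < 0, so the roots are the complex-conjugate pair z = (-b +/- i sqrt(-D)) / (2a) = 0.7895 +/- 0.8322i.
  For a conjugate pair |z|^2 = z * conj(z) = (product of roots) = c/a = 1/(0.76) = 1.315789, so |z| = sqrt(1.315789) = 1.1471 for both roots.
Moduli of all roots: 5.0000, 1.1471, 1.1471.
All moduli strictly greater than 1? Yes.
Verdict: Stationary.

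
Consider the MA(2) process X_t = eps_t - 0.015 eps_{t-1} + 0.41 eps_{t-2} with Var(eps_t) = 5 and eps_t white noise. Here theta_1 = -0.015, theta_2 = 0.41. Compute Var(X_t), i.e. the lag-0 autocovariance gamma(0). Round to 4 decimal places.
\gamma(0) = 5.8416

For an MA(q) process X_t = eps_t + sum_i theta_i eps_{t-i} with
Var(eps_t) = sigma^2, the variance is
  gamma(0) = sigma^2 * (1 + sum_i theta_i^2).
  sum_i theta_i^2 = (-0.015)^2 + (0.41)^2 = 0.000225 + 0.1681 = 0.168325.
  gamma(0) = 5 * (1 + 0.168325) = 5 * 1.168325 = 5.841625, which rounds to 5.8416.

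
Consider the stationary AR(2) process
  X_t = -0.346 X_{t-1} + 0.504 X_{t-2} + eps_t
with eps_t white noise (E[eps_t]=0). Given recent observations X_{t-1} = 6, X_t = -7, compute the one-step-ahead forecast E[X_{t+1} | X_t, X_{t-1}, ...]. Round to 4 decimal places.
E[X_{t+1} \mid \mathcal F_t] = 5.4460

For an AR(p) model X_t = c + sum_i phi_i X_{t-i} + eps_t, the
one-step-ahead conditional mean is
  E[X_{t+1} | X_t, ...] = c + sum_i phi_i X_{t+1-i}.
Substitute known values:
  E[X_{t+1} | ...] = (-0.346) * (-7) + (0.504) * (6)
                   = 5.4460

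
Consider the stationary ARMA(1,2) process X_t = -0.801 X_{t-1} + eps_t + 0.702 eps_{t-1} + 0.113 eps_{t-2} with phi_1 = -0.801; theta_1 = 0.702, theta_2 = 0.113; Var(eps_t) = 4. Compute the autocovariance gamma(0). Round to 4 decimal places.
\gamma(0) = 4.4519

Multiply the model equation by X_{t-k} and take expectations. With theta_0 = psi_0 = 1 and psi_j the MA(infinity) weights, this gives
  gamma(k) - sum_i phi_i gamma(k-i) = c_k,
  c_k = sigma^2 * sum_{j=k..q} theta_j psi_{j-k}   (c_k = 0 for k > q),
using gamma(-m) = gamma(m).
psi-weights needed (psi_j = theta_j + sum_i phi_i psi_{j-i}):
  psi_1 = theta_1 + phi_1 = 0.702 + (-0.801) = -0.099
  psi_2 = theta_2 + phi_1 psi_1 = 0.113 + (-0.801)(-0.099) = 0.192299
Right-hand sides:
  c_0 = sigma^2 (1 + theta_1 psi_1 + theta_2 psi_2) = 4 * (1 + (0.702)(-0.099) + (0.113)(0.192299)) = 4 * 0.952232 = 3.808927
  c_1 = sigma^2 (theta_1 + theta_2 psi_1) = 4 * (0.702 + (0.113)(-0.099)) = 2.763252
  c_2 = sigma^2 theta_2 = 4 * (0.113) = 0.452
Equations for k = 0 and k = 1 (AR order 1):
  gamma(0) = phi_1 gamma(1) + c_0
  gamma(1) = phi_1 gamma(0) + c_1
Substituting the second into the first: gamma(0) (1 - phi_1^2) = c_0 + phi_1 c_1, so
  gamma(0) = (c_0 + phi_1 c_1) / (1 - phi_1^2) = (3.808927 + (-0.801)(2.763252)) / (1 - (-0.801)^2) = 1.595562 / 0.358399 = 4.451916.
Therefore gamma(0) = 4.4519 (to 4 decimal places).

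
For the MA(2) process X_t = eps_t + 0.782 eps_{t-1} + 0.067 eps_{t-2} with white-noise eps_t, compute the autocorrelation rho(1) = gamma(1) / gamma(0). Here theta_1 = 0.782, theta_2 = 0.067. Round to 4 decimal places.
\rho(1) = 0.5163

For an MA(q) process with theta_0 = 1, the autocovariance is
  gamma(k) = sigma^2 * sum_{i=0..q-k} theta_i * theta_{i+k},
and rho(k) = gamma(k) / gamma(0). Sigma^2 cancels.
  numerator   = (1)*(0.782) + (0.782)*(0.067) = 0.834394.
  denominator = (1)^2 + (0.782)^2 + (0.067)^2 = 1.616013.
  rho(1) = 0.834394 / 1.616013 = 0.5163.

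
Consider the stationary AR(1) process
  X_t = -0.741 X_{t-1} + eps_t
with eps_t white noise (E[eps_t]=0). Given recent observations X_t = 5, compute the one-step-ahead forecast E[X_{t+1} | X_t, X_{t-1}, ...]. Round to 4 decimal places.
E[X_{t+1} \mid \mathcal F_t] = -3.7050

For an AR(p) model X_t = c + sum_i phi_i X_{t-i} + eps_t, the
one-step-ahead conditional mean is
  E[X_{t+1} | X_t, ...] = c + sum_i phi_i X_{t+1-i}.
Substitute known values:
  E[X_{t+1} | ...] = (-0.741) * (5)
                   = -3.7050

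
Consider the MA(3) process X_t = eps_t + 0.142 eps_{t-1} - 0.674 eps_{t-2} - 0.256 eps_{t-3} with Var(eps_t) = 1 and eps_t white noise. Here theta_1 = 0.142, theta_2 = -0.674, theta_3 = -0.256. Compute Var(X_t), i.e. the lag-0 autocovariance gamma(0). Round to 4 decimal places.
\gamma(0) = 1.5400

For an MA(q) process X_t = eps_t + sum_i theta_i eps_{t-i} with
Var(eps_t) = sigma^2, the variance is
  gamma(0) = sigma^2 * (1 + sum_i theta_i^2).
  sum_i theta_i^2 = (0.142)^2 + (-0.674)^2 + (-0.256)^2 = 0.020164 + 0.454276 + 0.065536 = 0.539976.
  gamma(0) = 1 * (1 + 0.539976) = 1 * 1.539976 = 1.539976, which rounds to 1.5400.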